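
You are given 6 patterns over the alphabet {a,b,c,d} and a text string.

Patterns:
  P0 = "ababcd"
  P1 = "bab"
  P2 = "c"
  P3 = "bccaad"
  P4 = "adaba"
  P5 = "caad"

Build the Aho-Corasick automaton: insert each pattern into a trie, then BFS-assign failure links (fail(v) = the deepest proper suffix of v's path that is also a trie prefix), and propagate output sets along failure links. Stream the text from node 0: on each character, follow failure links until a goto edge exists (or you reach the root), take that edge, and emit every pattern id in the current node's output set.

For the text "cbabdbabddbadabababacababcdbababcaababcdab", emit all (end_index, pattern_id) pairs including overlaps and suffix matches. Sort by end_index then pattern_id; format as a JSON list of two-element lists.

Construct AC machine:
Trie (insert patterns):
  0='ε' goto a→1 b→7 c→10
  1='a' goto b→2 d→16
  2='ab' goto a→3
  3='aba' goto b→4
  4='abab' goto c→5
  5='ababc' goto d→6
  6='ababcd' goto ·  ←P0
  7='b' goto a→8 c→11
  8='ba' goto b→9
  9='bab' goto ·  ←P1
  10='c' goto a→20  ←P2
  11='bc' goto c→12
  12='bcc' goto a→13
  13='bcca' goto a→14
  14='bccaa' goto d→15
  15='bccaad' goto ·  ←P3
  16='ad' goto a→17
  17='ada' goto b→18
  18='adab' goto a→19
  19='adaba' goto ·  ←P4
  20='ca' goto a→21
  21='caa' goto d→22
  22='caad' goto ·  ←P5

BFS fail/out derivation:
  fail(1) 'a': from fail(0)=0 chase 'a': 0 ⇒ 0;  out=∅∪out(0)=∅
  fail(7) 'b': from fail(0)=0 chase 'b': 0 ⇒ 0;  out=∅∪out(0)=∅
  fail(10) 'c': from fail(0)=0 chase 'c': 0 ⇒ 0;  out={2}∪out(0)={2}
  fail(2) 'ab': from fail(1)=0 chase 'b': 0 ⇒ 7;  out=∅∪out(7)=∅
  fail(8) 'ba': from fail(7)=0 chase 'a': 0 ⇒ 1;  out=∅∪out(1)=∅
  fail(11) 'bc': from fail(7)=0 chase 'c': 0 ⇒ 10;  out=∅∪out(10)={2}
  fail(16) 'ad': from fail(1)=0 chase 'd': 0 ⇒ 0;  out=∅∪out(0)=∅
  fail(20) 'ca': from fail(10)=0 chase 'a': 0 ⇒ 1;  out=∅∪out(1)=∅
  fail(3) 'aba': from fail(2)=7 chase 'a': 7 ⇒ 8;  out=∅∪out(8)=∅
  fail(9) 'bab': from fail(8)=1 chase 'b': 1 ⇒ 2;  out={1}∪out(2)={1}
  fail(12) 'bcc': from fail(11)=10 chase 'c': 10→0 ⇒ 10;  out=∅∪out(10)={2}
  fail(17) 'ada': from fail(16)=0 chase 'a': 0 ⇒ 1;  out=∅∪out(1)=∅
  fail(21) 'caa': from fail(20)=1 chase 'a': 1→0 ⇒ 1;  out=∅∪out(1)=∅
  fail(4) 'abab': from fail(3)=8 chase 'b': 8 ⇒ 9;  out=∅∪out(9)={1}
  fail(13) 'bcca': from fail(12)=10 chase 'a': 10 ⇒ 20;  out=∅∪out(20)=∅
  fail(18) 'adab': from fail(17)=1 chase 'b': 1 ⇒ 2;  out=∅∪out(2)=∅
  fail(22) 'caad': from fail(21)=1 chase 'd': 1 ⇒ 16;  out={5}∪out(16)={5}
  fail(5) 'ababc': from fail(4)=9 chase 'c': 9→2→7 ⇒ 11;  out=∅∪out(11)={2}
  fail(14) 'bccaa': from fail(13)=20 chase 'a': 20 ⇒ 21;  out=∅∪out(21)=∅
  fail(19) 'adaba': from fail(18)=2 chase 'a': 2 ⇒ 3;  out={4}∪out(3)={4}
  fail(6) 'ababcd': from fail(5)=11 chase 'd': 11→10→0 ⇒ 0;  out={0}∪out(0)={0}
  fail(15) 'bccaad': from fail(14)=21 chase 'd': 21 ⇒ 22;  out={3}∪out(22)={3,5}

Scan:
pos 0 'c': at 10  → match P2@[0:0]
pos 1 'b': at 7 (via fail)
pos 2 'a': at 8
pos 3 'b': at 9  → match P1@[1:3]
pos 4 'd': at 0 (via fail)
pos 5 'b': at 7
pos 6 'a': at 8
pos 7 'b': at 9  → match P1@[5:7]
pos 8 'd': at 0 (via fail)
pos 9 'd': at 0
pos 10 'b': at 7
pos 11 'a': at 8
pos 12 'd': at 16 (via fail)
pos 13 'a': at 17
pos 14 'b': at 18
pos 15 'a': at 19  → match P4@[11:15]
pos 16 'b': at 4 (via fail)  → match P1@[14:16]
pos 17 'a': at 3 (via fail)
pos 18 'b': at 4  → match P1@[16:18]
pos 19 'a': at 3 (via fail)
pos 20 'c': at 10 (via fail)  → match P2@[20:20]
pos 21 'a': at 20
pos 22 'b': at 2 (via fail)
pos 23 'a': at 3
pos 24 'b': at 4  → match P1@[22:24]
pos 25 'c': at 5  → match P2@[25:25]
pos 26 'd': at 6  → match P0@[21:26]
pos 27 'b': at 7 (via fail)
pos 28 'a': at 8
pos 29 'b': at 9  → match P1@[27:29]
pos 30 'a': at 3 (via fail)
pos 31 'b': at 4  → match P1@[29:31]
pos 32 'c': at 5  → match P2@[32:32]
pos 33 'a': at 20 (via fail)
pos 34 'a': at 21
pos 35 'b': at 2 (via fail)
pos 36 'a': at 3
pos 37 'b': at 4  → match P1@[35:37]
pos 38 'c': at 5  → match P2@[38:38]
pos 39 'd': at 6  → match P0@[34:39]
pos 40 'a': at 1 (via fail)
pos 41 'b': at 2

All matches (sorted): [[0,2],[3,1],[7,1],[15,4],[16,1],[18,1],[20,2],[24,1],[25,2],[26,0],[29,1],[31,1],[32,2],[37,1],[38,2],[39,0]]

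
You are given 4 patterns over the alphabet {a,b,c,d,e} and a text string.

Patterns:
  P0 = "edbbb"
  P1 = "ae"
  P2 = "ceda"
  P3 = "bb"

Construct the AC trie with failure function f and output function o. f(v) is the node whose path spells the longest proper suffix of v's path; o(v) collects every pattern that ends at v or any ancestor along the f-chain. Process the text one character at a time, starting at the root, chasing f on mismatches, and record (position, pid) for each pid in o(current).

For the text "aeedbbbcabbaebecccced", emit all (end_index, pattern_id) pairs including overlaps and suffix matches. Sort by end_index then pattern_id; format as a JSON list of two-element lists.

Build:
Trie nodes:
  n0 'ε': a→6 b→12 c→8 e→1
  n1 'e': d→2
  n2 'ed': b→3
  n3 'edb': b→4
  n4 'edbb': b→5
  n5 'edbbb': ·  ←P0
  n6 'a': e→7
  n7 'ae': ·  ←P1
  n8 'c': e→9
  n9 'ce': d→10
  n10 'ced': a→11
  n11 'ceda': ·  ←P2
  n12 'b': b→13
  n13 'bb': ·  ←P3

BFS fail/out derivation:
  n1('e'): parent n0 fail=0; on 'e' 0 → fail=0;  out ∅∪∅=∅
  n6('a'): parent n0 fail=0; on 'a' 0 → fail=0;  out ∅∪∅=∅
  n8('c'): parent n0 fail=0; on 'c' 0 → fail=0;  out ∅∪∅=∅
  n12('b'): parent n0 fail=0; on 'b' 0 → fail=0;  out ∅∪∅=∅
  n2('ed'): parent n1 fail=0; on 'd' 0 → fail=0;  out ∅∪∅=∅
  n7('ae'): parent n6 fail=0; on 'e' 0 → fail=1;  out {1}∪∅={1}
  n9('ce'): parent n8 fail=0; on 'e' 0 → fail=1;  out ∅∪∅=∅
  n13('bb'): parent n12 fail=0; on 'b' 0 → fail=12;  out {3}∪∅={3}
  n3('edb'): parent n2 fail=0; on 'b' 0 → fail=12;  out ∅∪∅=∅
  n10('ced'): parent n9 fail=1; on 'd' 1 → fail=2;  out ∅∪∅=∅
  n4('edbb'): parent n3 fail=12; on 'b' 12 → fail=13;  out ∅∪{3}={3}
  n11('ceda'): parent n10 fail=2; on 'a' 2→0 → fail=6;  out {2}∪∅={2}
  n5('edbbb'): parent n4 fail=13; on 'b' 13→12 → fail=13;  out {0}∪{3}={0,3}

Text stream:
i=0 'a': node 0→6
i=1 'e': node 6→7  ** P1@[0:1]
i=2 'e': node 7→1 ·f
i=3 'd': node 1→2
i=4 'b': node 2→3
i=5 'b': node 3→4  ** P3@[4:5]
i=6 'b': node 4→5  ** P0@[2:6],P3@[5:6]
i=7 'c': node 5→8 ·f
i=8 'a': node 8→6 ·f
i=9 'b': node 6→12 ·f
i=10 'b': node 12→13  ** P3@[9:10]
i=11 'a': node 13→6 ·f
i=12 'e': node 6→7  ** P1@[11:12]
i=13 'b': node 7→12 ·f
i=14 'e': node 12→1 ·f
i=15 'c': node 1→8 ·f
i=16 'c': node 8→8 ·f
i=17 'c': node 8→8 ·f
i=18 'c': node 8→8 ·f
i=19 'e': node 8→9
i=20 'd': node 9→10

Matches: [[1,1],[5,3],[6,0],[6,3],[10,3],[12,1]]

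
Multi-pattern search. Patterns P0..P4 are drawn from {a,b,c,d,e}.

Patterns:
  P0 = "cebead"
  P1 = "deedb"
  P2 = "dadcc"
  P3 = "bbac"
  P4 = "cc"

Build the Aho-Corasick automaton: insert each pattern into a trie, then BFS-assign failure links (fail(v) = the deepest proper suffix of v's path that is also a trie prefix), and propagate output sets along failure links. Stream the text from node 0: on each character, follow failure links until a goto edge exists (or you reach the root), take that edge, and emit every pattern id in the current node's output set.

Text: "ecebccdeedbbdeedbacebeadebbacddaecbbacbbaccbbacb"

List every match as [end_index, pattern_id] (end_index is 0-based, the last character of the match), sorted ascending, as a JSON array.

Construct AC machine:
Trie nodes:
  0='ε' goto b→16 c→1 d→7
  1='c' goto c→20 e→2
  2='ce' goto b→3
  3='ceb' goto e→4
  4='cebe' goto a→5
  5='cebea' goto d→6
  6='cebead' goto ·  ←P0
  7='d' goto a→12 e→8
  8='de' goto e→9
  9='dee' goto d→10
  10='deed' goto b→11
  11='deedb' goto ·  ←P1
  12='da' goto d→13
  13='dad' goto c→14
  14='dadc' goto c→15
  15='dadcc' goto ·  ←P2
  16='b' goto b→17
  17='bb' goto a→18
  18='bba' goto c→19
  19='bbac' goto ·  ←P3
  20='cc' goto ·  ←P4

BFS fail/out derivation:
  fail(1) 'c': from fail(0)=0 chase 'c': 0 ⇒ 0;  out=∅∪out(0)=∅
  fail(7) 'd': from fail(0)=0 chase 'd': 0 ⇒ 0;  out=∅∪out(0)=∅
  fail(16) 'b': from fail(0)=0 chase 'b': 0 ⇒ 0;  out=∅∪out(0)=∅
  fail(2) 'ce': from fail(1)=0 chase 'e': 0 ⇒ 0;  out=∅∪out(0)=∅
  fail(8) 'de': from fail(7)=0 chase 'e': 0 ⇒ 0;  out=∅∪out(0)=∅
  fail(12) 'da': from fail(7)=0 chase 'a': 0 ⇒ 0;  out=∅∪out(0)=∅
  fail(17) 'bb': from fail(16)=0 chase 'b': 0 ⇒ 16;  out=∅∪out(16)=∅
  fail(20) 'cc': from fail(1)=0 chase 'c': 0 ⇒ 1;  out={4}∪out(1)={4}
  fail(3) 'ceb': from fail(2)=0 chase 'b': 0 ⇒ 16;  out=∅∪out(16)=∅
  fail(9) 'dee': from fail(8)=0 chase 'e': 0 ⇒ 0;  out=∅∪out(0)=∅
  fail(13) 'dad': from fail(12)=0 chase 'd': 0 ⇒ 7;  out=∅∪out(7)=∅
  fail(18) 'bba': from fail(17)=16 chase 'a': 16→0 ⇒ 0;  out=∅∪out(0)=∅
  fail(4) 'cebe': from fail(3)=16 chase 'e': 16→0 ⇒ 0;  out=∅∪out(0)=∅
  fail(10) 'deed': from fail(9)=0 chase 'd': 0 ⇒ 7;  out=∅∪out(7)=∅
  fail(14) 'dadc': from fail(13)=7 chase 'c': 7→0 ⇒ 1;  out=∅∪out(1)=∅
  fail(19) 'bbac': from fail(18)=0 chase 'c': 0 ⇒ 1;  out={3}∪out(1)={3}
  fail(5) 'cebea': from fail(4)=0 chase 'a': 0 ⇒ 0;  out=∅∪out(0)=∅
  fail(11) 'deedb': from fail(10)=7 chase 'b': 7→0 ⇒ 16;  out={1}∪out(16)={1}
  fail(15) 'dadcc': from fail(14)=1 chase 'c': 1 ⇒ 20;  out={2}∪out(20)={2,4}
  fail(6) 'cebead': from fail(5)=0 chase 'd': 0 ⇒ 7;  out={0}∪out(7)={0}

Scan:
[0] read 'e'  n0⇒n0
[1] read 'c'  n0⇒n1
[2] read 'e'  n1⇒n2
[3] read 'b'  n2⇒n3
[4] read 'c'  n3⇒n1 ·f
[5] read 'c'  n1⇒n20  ** P4@[4:5]
[6] read 'd'  n20⇒n7 ·f
[7] read 'e'  n7⇒n8
[8] read 'e'  n8⇒n9
[9] read 'd'  n9⇒n10
[10] read 'b'  n10⇒n11  ** P1@[6:10]
[11] read 'b'  n11⇒n17 ·f
[12] read 'd'  n17⇒n7 ·f
[13] read 'e'  n7⇒n8
[14] read 'e'  n8⇒n9
[15] read 'd'  n9⇒n10
[16] read 'b'  n10⇒n11  ** P1@[12:16]
[17] read 'a'  n11⇒n0 ·f
[18] read 'c'  n0⇒n1
[19] read 'e'  n1⇒n2
[20] read 'b'  n2⇒n3
[21] read 'e'  n3⇒n4
[22] read 'a'  n4⇒n5
[23] read 'd'  n5⇒n6  ** P0@[18:23]
[24] read 'e'  n6⇒n8 ·f
[25] read 'b'  n8⇒n16 ·f
[26] read 'b'  n16⇒n17
[27] read 'a'  n17⇒n18
[28] read 'c'  n18⇒n19  ** P3@[25:28]
[29] read 'd'  n19⇒n7 ·f
[30] read 'd'  n7⇒n7 ·f
[31] read 'a'  n7⇒n12
[32] read 'e'  n12⇒n0 ·f
[33] read 'c'  n0⇒n1
[34] read 'b'  n1⇒n16 ·f
[35] read 'b'  n16⇒n17
[36] read 'a'  n17⇒n18
[37] read 'c'  n18⇒n19  ** P3@[34:37]
[38] read 'b'  n19⇒n16 ·f
[39] read 'b'  n16⇒n17
[40] read 'a'  n17⇒n18
[41] read 'c'  n18⇒n19  ** P3@[38:41]
[42] read 'c'  n19⇒n20 ·f  ** P4@[41:42]
[43] read 'b'  n20⇒n16 ·f
[44] read 'b'  n16⇒n17
[45] read 'a'  n17⇒n18
[46] read 'c'  n18⇒n19  ** P3@[43:46]
[47] read 'b'  n19⇒n16 ·f

Result: [[5,4],[10,1],[16,1],[23,0],[28,3],[37,3],[41,3],[42,4],[46,3]]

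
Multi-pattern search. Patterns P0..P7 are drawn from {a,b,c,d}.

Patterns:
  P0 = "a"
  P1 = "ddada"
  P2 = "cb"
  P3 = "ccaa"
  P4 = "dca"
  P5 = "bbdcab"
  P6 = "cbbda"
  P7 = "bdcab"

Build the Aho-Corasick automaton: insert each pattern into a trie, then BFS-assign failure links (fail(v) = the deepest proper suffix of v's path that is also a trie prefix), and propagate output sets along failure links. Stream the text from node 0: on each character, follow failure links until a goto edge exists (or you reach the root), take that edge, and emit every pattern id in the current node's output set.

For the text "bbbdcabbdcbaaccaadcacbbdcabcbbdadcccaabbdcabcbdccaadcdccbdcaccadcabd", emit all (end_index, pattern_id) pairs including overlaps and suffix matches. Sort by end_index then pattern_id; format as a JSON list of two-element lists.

Build automaton:
Trie nodes:
  0='ε' goto a→1 b→14 c→7 d→2
  1='a' goto ·  ←P0
  2='d' goto c→12 d→3
  3='dd' goto a→4
  4='dda' goto d→5
  5='ddad' goto a→6
  6='ddada' goto ·  ←P1
  7='c' goto b→8 c→9
  8='cb' goto b→20  ←P2
  9='cc' goto a→10
  10='cca' goto a→11
  11='ccaa' goto ·  ←P3
  12='dc' goto a→13
  13='dca' goto ·  ←P4
  14='b' goto b→15 d→23
  15='bb' goto d→16
  16='bbd' goto c→17
  17='bbdc' goto a→18
  18='bbdca' goto b→19
  19='bbdcab' goto ·  ←P5
  20='cbb' goto d→21
  21='cbbd' goto a→22
  22='cbbda' goto ·  ←P6
  23='bd' goto c→24
  24='bdc' goto a→25
  25='bdca' goto b→26
  26='bdcab' goto ·  ←P7

BFS fail/out derivation:
  n1('a'): parent n0 fail=0; on 'a' 0 → fail=0;  out {0}∪∅={0}
  n2('d'): parent n0 fail=0; on 'd' 0 → fail=0;  out ∅∪∅=∅
  n7('c'): parent n0 fail=0; on 'c' 0 → fail=0;  out ∅∪∅=∅
  n14('b'): parent n0 fail=0; on 'b' 0 → fail=0;  out ∅∪∅=∅
  n3('dd'): parent n2 fail=0; on 'd' 0 → fail=2;  out ∅∪∅=∅
  n8('cb'): parent n7 fail=0; on 'b' 0 → fail=14;  out {2}∪∅={2}
  n9('cc'): parent n7 fail=0; on 'c' 0 → fail=7;  out ∅∪∅=∅
  n12('dc'): parent n2 fail=0; on 'c' 0 → fail=7;  out ∅∪∅=∅
  n15('bb'): parent n14 fail=0; on 'b' 0 → fail=14;  out ∅∪∅=∅
  n23('bd'): parent n14 fail=0; on 'd' 0 → fail=2;  out ∅∪∅=∅
  n4('dda'): parent n3 fail=2; on 'a' 2→0 → fail=1;  out ∅∪{0}={0}
  n10('cca'): parent n9 fail=7; on 'a' 7→0 → fail=1;  out ∅∪{0}={0}
  n13('dca'): parent n12 fail=7; on 'a' 7→0 → fail=1;  out {4}∪{0}={0,4}
  n16('bbd'): parent n15 fail=14; on 'd' 14 → fail=23;  out ∅∪∅=∅
  n20('cbb'): parent n8 fail=14; on 'b' 14 → fail=15;  out ∅∪∅=∅
  n24('bdc'): parent n23 fail=2; on 'c' 2 → fail=12;  out ∅∪∅=∅
  n5('ddad'): parent n4 fail=1; on 'd' 1→0 → fail=2;  out ∅∪∅=∅
  n11('ccaa'): parent n10 fail=1; on 'a' 1→0 → fail=1;  out {3}∪{0}={0,3}
  n17('bbdc'): parent n16 fail=23; on 'c' 23 → fail=24;  out ∅∪∅=∅
  n21('cbbd'): parent n20 fail=15; on 'd' 15 → fail=16;  out ∅∪∅=∅
  n25('bdca'): parent n24 fail=12; on 'a' 12 → fail=13;  out ∅∪{0,4}={0,4}
  n6('ddada'): parent n5 fail=2; on 'a' 2→0 → fail=1;  out {1}∪{0}={0,1}
  n18('bbdca'): parent n17 fail=24; on 'a' 24 → fail=25;  out ∅∪{0,4}={0,4}
  n22('cbbda'): parent n21 fail=16; on 'a' 16→23→2→0 → fail=1;  out {6}∪{0}={0,6}
  n26('bdcab'): parent n25 fail=13; on 'b' 13→1→0 → fail=14;  out {7}∪∅={7}
  n19('bbdcab'): parent n18 fail=25; on 'b' 25 → fail=26;  out {5}∪{7}={5,7}

Scan:
[0] read 'b'  n0⇒n14
[1] read 'b'  n14⇒n15
[2] read 'b'  n15⇒n15 (fail-walked)
[3] read 'd'  n15⇒n16
[4] read 'c'  n16⇒n17
[5] read 'a'  n17⇒n18  emit P0@[5:5],P4@[3:5]
[6] read 'b'  n18⇒n19  emit P5@[1:6],P7@[2:6]
[7] read 'b'  n19⇒n15 (fail-walked)
[8] read 'd'  n15⇒n16
[9] read 'c'  n16⇒n17
[10] read 'b'  n17⇒n8 (fail-walked)  emit P2@[9:10]
[11] read 'a'  n8⇒n1 (fail-walked)  emit P0@[11:11]
[12] read 'a'  n1⇒n1 (fail-walked)  emit P0@[12:12]
[13] read 'c'  n1⇒n7 (fail-walked)
[14] read 'c'  n7⇒n9
[15] read 'a'  n9⇒n10  emit P0@[15:15]
[16] read 'a'  n10⇒n11  emit P0@[16:16],P3@[13:16]
[17] read 'd'  n11⇒n2 (fail-walked)
[18] read 'c'  n2⇒n12
[19] read 'a'  n12⇒n13  emit P0@[19:19],P4@[17:19]
[20] read 'c'  n13⇒n7 (fail-walked)
[21] read 'b'  n7⇒n8  emit P2@[20:21]
[22] read 'b'  n8⇒n20
[23] read 'd'  n20⇒n21
[24] read 'c'  n21⇒n17 (fail-walked)
[25] read 'a'  n17⇒n18  emit P0@[25:25],P4@[23:25]
[26] read 'b'  n18⇒n19  emit P5@[21:26],P7@[22:26]
[27] read 'c'  n19⇒n7 (fail-walked)
[28] read 'b'  n7⇒n8  emit P2@[27:28]
[29] read 'b'  n8⇒n20
[30] read 'd'  n20⇒n21
[31] read 'a'  n21⇒n22  emit P0@[31:31],P6@[27:31]
[32] read 'd'  n22⇒n2 (fail-walked)
[33] read 'c'  n2⇒n12
[34] read 'c'  n12⇒n9 (fail-walked)
[35] read 'c'  n9⇒n9 (fail-walked)
[36] read 'a'  n9⇒n10  emit P0@[36:36]
[37] read 'a'  n10⇒n11  emit P0@[37:37],P3@[34:37]
[38] read 'b'  n11⇒n14 (fail-walked)
[39] read 'b'  n14⇒n15
[40] read 'd'  n15⇒n16
[41] read 'c'  n16⇒n17
[42] read 'a'  n17⇒n18  emit P0@[42:42],P4@[40:42]
[43] read 'b'  n18⇒n19  emit P5@[38:43],P7@[39:43]
[44] read 'c'  n19⇒n7 (fail-walked)
[45] read 'b'  n7⇒n8  emit P2@[44:45]
[46] read 'd'  n8⇒n23 (fail-walked)
[47] read 'c'  n23⇒n24
[48] read 'c'  n24⇒n9 (fail-walked)
[49] read 'a'  n9⇒n10  emit P0@[49:49]
[50] read 'a'  n10⇒n11  emit P0@[50:50],P3@[47:50]
[51] read 'd'  n11⇒n2 (fail-walked)
[52] read 'c'  n2⇒n12
[53] read 'd'  n12⇒n2 (fail-walked)
[54] read 'c'  n2⇒n12
[55] read 'c'  n12⇒n9 (fail-walked)
[56] read 'b'  n9⇒n8 (fail-walked)  emit P2@[55:56]
[57] read 'd'  n8⇒n23 (fail-walked)
[58] read 'c'  n23⇒n24
[59] read 'a'  n24⇒n25  emit P0@[59:59],P4@[57:59]
[60] read 'c'  n25⇒n7 (fail-walked)
[61] read 'c'  n7⇒n9
[62] read 'a'  n9⇒n10  emit P0@[62:62]
[63] read 'd'  n10⇒n2 (fail-walked)
[64] read 'c'  n2⇒n12
[65] read 'a'  n12⇒n13  emit P0@[65:65],P4@[63:65]
[66] read 'b'  n13⇒n14 (fail-walked)
[67] read 'd'  n14⇒n23

Result: [[5,0],[5,4],[6,5],[6,7],[10,2],[11,0],[12,0],[15,0],[16,0],[16,3],[19,0],[19,4],[21,2],[25,0],[25,4],[26,5],[26,7],[28,2],[31,0],[31,6],[36,0],[37,0],[37,3],[42,0],[42,4],[43,5],[43,7],[45,2],[49,0],[50,0],[50,3],[56,2],[59,0],[59,4],[62,0],[65,0],[65,4]]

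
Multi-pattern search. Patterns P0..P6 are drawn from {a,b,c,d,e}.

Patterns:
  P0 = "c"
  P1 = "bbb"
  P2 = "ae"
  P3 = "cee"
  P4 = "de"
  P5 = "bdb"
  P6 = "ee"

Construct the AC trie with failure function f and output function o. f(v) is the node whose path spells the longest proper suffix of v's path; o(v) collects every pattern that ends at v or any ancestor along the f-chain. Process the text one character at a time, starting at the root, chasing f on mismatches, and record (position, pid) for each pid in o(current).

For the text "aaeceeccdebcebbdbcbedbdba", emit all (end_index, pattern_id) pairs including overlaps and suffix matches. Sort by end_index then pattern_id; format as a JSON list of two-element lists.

Build automaton:
Trie nodes:
  n0 'ε': a→5 b→2 c→1 d→9 e→13
  n1 'c': e→7  ←P0
  n2 'b': b→3 d→11
  n3 'bb': b→4
  n4 'bbb': ·  ←P1
  n5 'a': e→6
  n6 'ae': ·  ←P2
  n7 'ce': e→8
  n8 'cee': ·  ←P3
  n9 'd': e→10
  n10 'de': ·  ←P4
  n11 'bd': b→12
  n12 'bdb': ·  ←P5
  n13 'e': e→14
  n14 'ee': ·  ←P6

BFS fail/out derivation:
  fail(1) 'c': from fail(0)=0 chase 'c': 0 ⇒ 0;  out={0}∪out(0)={0}
  fail(2) 'b': from fail(0)=0 chase 'b': 0 ⇒ 0;  out=∅∪out(0)=∅
  fail(5) 'a': from fail(0)=0 chase 'a': 0 ⇒ 0;  out=∅∪out(0)=∅
  fail(9) 'd': from fail(0)=0 chase 'd': 0 ⇒ 0;  out=∅∪out(0)=∅
  fail(13) 'e': from fail(0)=0 chase 'e': 0 ⇒ 0;  out=∅∪out(0)=∅
  fail(3) 'bb': from fail(2)=0 chase 'b': 0 ⇒ 2;  out=∅∪out(2)=∅
  fail(6) 'ae': from fail(5)=0 chase 'e': 0 ⇒ 13;  out={2}∪out(13)={2}
  fail(7) 'ce': from fail(1)=0 chase 'e': 0 ⇒ 13;  out=∅∪out(13)=∅
  fail(10) 'de': from fail(9)=0 chase 'e': 0 ⇒ 13;  out={4}∪out(13)={4}
  fail(11) 'bd': from fail(2)=0 chase 'd': 0 ⇒ 9;  out=∅∪out(9)=∅
  fail(14) 'ee': from fail(13)=0 chase 'e': 0 ⇒ 13;  out={6}∪out(13)={6}
  fail(4) 'bbb': from fail(3)=2 chase 'b': 2 ⇒ 3;  out={1}∪out(3)={1}
  fail(8) 'cee': from fail(7)=13 chase 'e': 13 ⇒ 14;  out={3}∪out(14)={3,6}
  fail(12) 'bdb': from fail(11)=9 chase 'b': 9→0 ⇒ 2;  out={5}∪out(2)={5}

Run:
i=0 'a': node 0→5
i=1 'a': node 5→5 (fail-walked)
i=2 'e': node 5→6  ** P2@[1:2]
i=3 'c': node 6→1 (fail-walked)  ** P0@[3:3]
i=4 'e': node 1→7
i=5 'e': node 7→8  ** P3@[3:5],P6@[4:5]
i=6 'c': node 8→1 (fail-walked)  ** P0@[6:6]
i=7 'c': node 1→1 (fail-walked)  ** P0@[7:7]
i=8 'd': node 1→9 (fail-walked)
i=9 'e': node 9→10  ** P4@[8:9]
i=10 'b': node 10→2 (fail-walked)
i=11 'c': node 2→1 (fail-walked)  ** P0@[11:11]
i=12 'e': node 1→7
i=13 'b': node 7→2 (fail-walked)
i=14 'b': node 2→3
i=15 'd': node 3→11 (fail-walked)
i=16 'b': node 11→12  ** P5@[14:16]
i=17 'c': node 12→1 (fail-walked)  ** P0@[17:17]
i=18 'b': node 1→2 (fail-walked)
i=19 'e': node 2→13 (fail-walked)
i=20 'd': node 13→9 (fail-walked)
i=21 'b': node 9→2 (fail-walked)
i=22 'd': node 2→11
i=23 'b': node 11→12  ** P5@[21:23]
i=24 'a': node 12→5 (fail-walked)

Result: [[2,2],[3,0],[5,3],[5,6],[6,0],[7,0],[9,4],[11,0],[16,5],[17,0],[23,5]]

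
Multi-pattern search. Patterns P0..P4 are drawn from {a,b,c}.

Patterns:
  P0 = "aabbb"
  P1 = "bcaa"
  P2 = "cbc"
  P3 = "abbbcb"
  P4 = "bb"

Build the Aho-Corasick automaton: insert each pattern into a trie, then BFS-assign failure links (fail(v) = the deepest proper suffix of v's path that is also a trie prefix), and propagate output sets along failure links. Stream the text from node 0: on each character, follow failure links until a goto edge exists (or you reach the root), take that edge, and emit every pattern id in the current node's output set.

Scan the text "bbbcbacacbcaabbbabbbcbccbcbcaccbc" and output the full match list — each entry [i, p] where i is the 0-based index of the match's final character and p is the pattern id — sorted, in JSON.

Construct AC machine:
Trie (insert patterns):
  0='ε' goto a→1 b→6 c→10
  1='a' goto a→2 b→13
  2='aa' goto b→3
  3='aab' goto b→4
  4='aabb' goto b→5
  5='aabbb' goto ·  ←P0
  6='b' goto b→18 c→7
  7='bc' goto a→8
  8='bca' goto a→9
  9='bcaa' goto ·  ←P1
  10='c' goto b→11
  11='cb' goto c→12
  12='cbc' goto ·  ←P2
  13='ab' goto b→14
  14='abb' goto b→15
  15='abbb' goto c→16
  16='abbbc' goto b→17
  17='abbbcb' goto ·  ←P3
  18='bb' goto ·  ←P4

Failure links (BFS by depth):
  n1('a'): parent n0 fail=0; on 'a' 0 → fail=0;  out ∅∪∅=∅
  n6('b'): parent n0 fail=0; on 'b' 0 → fail=0;  out ∅∪∅=∅
  n10('c'): parent n0 fail=0; on 'c' 0 → fail=0;  out ∅∪∅=∅
  n2('aa'): parent n1 fail=0; on 'a' 0 → fail=1;  out ∅∪∅=∅
  n7('bc'): parent n6 fail=0; on 'c' 0 → fail=10;  out ∅∪∅=∅
  n11('cb'): parent n10 fail=0; on 'b' 0 → fail=6;  out ∅∪∅=∅
  n13('ab'): parent n1 fail=0; on 'b' 0 → fail=6;  out ∅∪∅=∅
  n18('bb'): parent n6 fail=0; on 'b' 0 → fail=6;  out {4}∪∅={4}
  n3('aab'): parent n2 fail=1; on 'b' 1 → fail=13;  out ∅∪∅=∅
  n8('bca'): parent n7 fail=10; on 'a' 10→0 → fail=1;  out ∅∪∅=∅
  n12('cbc'): parent n11 fail=6; on 'c' 6 → fail=7;  out {2}∪∅={2}
  n14('abb'): parent n13 fail=6; on 'b' 6 → fail=18;  out ∅∪{4}={4}
  n4('aabb'): parent n3 fail=13; on 'b' 13 → fail=14;  out ∅∪{4}={4}
  n9('bcaa'): parent n8 fail=1; on 'a' 1 → fail=2;  out {1}∪∅={1}
  n15('abbb'): parent n14 fail=18; on 'b' 18→6 → fail=18;  out ∅∪{4}={4}
  n5('aabbb'): parent n4 fail=14; on 'b' 14 → fail=15;  out {0}∪{4}={0,4}
  n16('abbbc'): parent n15 fail=18; on 'c' 18→6 → fail=7;  out ∅∪∅=∅
  n17('abbbcb'): parent n16 fail=7; on 'b' 7→10 → fail=11;  out {3}∪∅={3}

Scan:
[0] read 'b'  n0⇒n6
[1] read 'b'  n6⇒n18  emit P4@[0:1]
[2] read 'b'  n18⇒n18 (fail-walked)  emit P4@[1:2]
[3] read 'c'  n18⇒n7 (fail-walked)
[4] read 'b'  n7⇒n11 (fail-walked)
[5] read 'a'  n11⇒n1 (fail-walked)
[6] read 'c'  n1⇒n10 (fail-walked)
[7] read 'a'  n10⇒n1 (fail-walked)
[8] read 'c'  n1⇒n10 (fail-walked)
[9] read 'b'  n10⇒n11
[10] read 'c'  n11⇒n12  emit P2@[8:10]
[11] read 'a'  n12⇒n8 (fail-walked)
[12] read 'a'  n8⇒n9  emit P1@[9:12]
[13] read 'b'  n9⇒n3 (fail-walked)
[14] read 'b'  n3⇒n4  emit P4@[13:14]
[15] read 'b'  n4⇒n5  emit P0@[11:15],P4@[14:15]
[16] read 'a'  n5⇒n1 (fail-walked)
[17] read 'b'  n1⇒n13
[18] read 'b'  n13⇒n14  emit P4@[17:18]
[19] read 'b'  n14⇒n15  emit P4@[18:19]
[20] read 'c'  n15⇒n16
[21] read 'b'  n16⇒n17  emit P3@[16:21]
[22] read 'c'  n17⇒n12 (fail-walked)  emit P2@[20:22]
[23] read 'c'  n12⇒n10 (fail-walked)
[24] read 'b'  n10⇒n11
[25] read 'c'  n11⇒n12  emit P2@[23:25]
[26] read 'b'  n12⇒n11 (fail-walked)
[27] read 'c'  n11⇒n12  emit P2@[25:27]
[28] read 'a'  n12⇒n8 (fail-walked)
[29] read 'c'  n8⇒n10 (fail-walked)
[30] read 'c'  n10⇒n10 (fail-walked)
[31] read 'b'  n10⇒n11
[32] read 'c'  n11⇒n12  emit P2@[30:32]

All matches (sorted): [[1,4],[2,4],[10,2],[12,1],[14,4],[15,0],[15,4],[18,4],[19,4],[21,3],[22,2],[25,2],[27,2],[32,2]]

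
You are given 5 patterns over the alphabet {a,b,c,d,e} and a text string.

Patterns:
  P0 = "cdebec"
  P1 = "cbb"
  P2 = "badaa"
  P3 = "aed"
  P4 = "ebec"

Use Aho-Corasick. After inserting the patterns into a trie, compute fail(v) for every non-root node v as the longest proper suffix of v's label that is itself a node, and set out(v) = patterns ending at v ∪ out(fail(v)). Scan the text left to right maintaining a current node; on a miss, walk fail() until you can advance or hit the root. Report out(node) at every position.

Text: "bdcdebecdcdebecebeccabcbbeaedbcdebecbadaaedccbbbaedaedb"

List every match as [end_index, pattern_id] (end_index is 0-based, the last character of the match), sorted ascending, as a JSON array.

Build automaton:
Trie (insert patterns):
  0='ε' goto a→14 b→9 c→1 e→17
  1='c' goto b→7 d→2
  2='cd' goto e→3
  3='cde' goto b→4
  4='cdeb' goto e→5
  5='cdebe' goto c→6
  6='cdebec' goto ·  [P0 ends]
  7='cb' goto b→8
  8='cbb' goto ·  [P1 ends]
  9='b' goto a→10
  10='ba' goto d→11
  11='bad' goto a→12
  12='bada' goto a→13
  13='badaa' goto ·  [P2 ends]
  14='a' goto e→15
  15='ae' goto d→16
  16='aed' goto ·  [P3 ends]
  17='e' goto b→18
  18='eb' goto e→19
  19='ebe' goto c→20
  20='ebec' goto ·  [P4 ends]

Failure links (BFS by depth):
  n1('c'): parent n0 fail=0; on 'c' 0 → fail=0;  out ∅∪∅=∅
  n9('b'): parent n0 fail=0; on 'b' 0 → fail=0;  out ∅∪∅=∅
  n14('a'): parent n0 fail=0; on 'a' 0 → fail=0;  out ∅∪∅=∅
  n17('e'): parent n0 fail=0; on 'e' 0 → fail=0;  out ∅∪∅=∅
  n2('cd'): parent n1 fail=0; on 'd' 0 → fail=0;  out ∅∪∅=∅
  n7('cb'): parent n1 fail=0; on 'b' 0 → fail=9;  out ∅∪∅=∅
  n10('ba'): parent n9 fail=0; on 'a' 0 → fail=14;  out ∅∪∅=∅
  n15('ae'): parent n14 fail=0; on 'e' 0 → fail=17;  out ∅∪∅=∅
  n18('eb'): parent n17 fail=0; on 'b' 0 → fail=9;  out ∅∪∅=∅
  n3('cde'): parent n2 fail=0; on 'e' 0 → fail=17;  out ∅∪∅=∅
  n8('cbb'): parent n7 fail=9; on 'b' 9→0 → fail=9;  out {1}∪∅={1}
  n11('bad'): parent n10 fail=14; on 'd' 14→0 → fail=0;  out ∅∪∅=∅
  n16('aed'): parent n15 fail=17; on 'd' 17→0 → fail=0;  out {3}∪∅={3}
  n19('ebe'): parent n18 fail=9; on 'e' 9→0 → fail=17;  out ∅∪∅=∅
  n4('cdeb'): parent n3 fail=17; on 'b' 17 → fail=18;  out ∅∪∅=∅
  n12('bada'): parent n11 fail=0; on 'a' 0 → fail=14;  out ∅∪∅=∅
  n20('ebec'): parent n19 fail=17; on 'c' 17→0 → fail=1;  out {4}∪∅={4}
  n5('cdebe'): parent n4 fail=18; on 'e' 18 → fail=19;  out ∅∪∅=∅
  n13('badaa'): parent n12 fail=14; on 'a' 14→0 → fail=14;  out {2}∪∅={2}
  n6('cdebec'): parent n5 fail=19; on 'c' 19 → fail=20;  out {0}∪{4}={0,4}

Scan:
pos 0 'b': at 9
pos 1 'd': at 0 (fail-walked)
pos 2 'c': at 1
pos 3 'd': at 2
pos 4 'e': at 3
pos 5 'b': at 4
pos 6 'e': at 5
pos 7 'c': at 6  → match P0@[2:7],P4@[4:7]
pos 8 'd': at 2 (fail-walked)
pos 9 'c': at 1 (fail-walked)
pos 10 'd': at 2
pos 11 'e': at 3
pos 12 'b': at 4
pos 13 'e': at 5
pos 14 'c': at 6  → match P0@[9:14],P4@[11:14]
pos 15 'e': at 17 (fail-walked)
pos 16 'b': at 18
pos 17 'e': at 19
pos 18 'c': at 20  → match P4@[15:18]
pos 19 'c': at 1 (fail-walked)
pos 20 'a': at 14 (fail-walked)
pos 21 'b': at 9 (fail-walked)
pos 22 'c': at 1 (fail-walked)
pos 23 'b': at 7
pos 24 'b': at 8  → match P1@[22:24]
pos 25 'e': at 17 (fail-walked)
pos 26 'a': at 14 (fail-walked)
pos 27 'e': at 15
pos 28 'd': at 16  → match P3@[26:28]
pos 29 'b': at 9 (fail-walked)
pos 30 'c': at 1 (fail-walked)
pos 31 'd': at 2
pos 32 'e': at 3
pos 33 'b': at 4
pos 34 'e': at 5
pos 35 'c': at 6  → match P0@[30:35],P4@[32:35]
pos 36 'b': at 7 (fail-walked)
pos 37 'a': at 10 (fail-walked)
pos 38 'd': at 11
pos 39 'a': at 12
pos 40 'a': at 13  → match P2@[36:40]
pos 41 'e': at 15 (fail-walked)
pos 42 'd': at 16  → match P3@[40:42]
pos 43 'c': at 1 (fail-walked)
pos 44 'c': at 1 (fail-walked)
pos 45 'b': at 7
pos 46 'b': at 8  → match P1@[44:46]
pos 47 'b': at 9 (fail-walked)
pos 48 'a': at 10
pos 49 'e': at 15 (fail-walked)
pos 50 'd': at 16  → match P3@[48:50]
pos 51 'a': at 14 (fail-walked)
pos 52 'e': at 15
pos 53 'd': at 16  → match P3@[51:53]
pos 54 'b': at 9 (fail-walked)

Matches: [[7,0],[7,4],[14,0],[14,4],[18,4],[24,1],[28,3],[35,0],[35,4],[40,2],[42,3],[46,1],[50,3],[53,3]]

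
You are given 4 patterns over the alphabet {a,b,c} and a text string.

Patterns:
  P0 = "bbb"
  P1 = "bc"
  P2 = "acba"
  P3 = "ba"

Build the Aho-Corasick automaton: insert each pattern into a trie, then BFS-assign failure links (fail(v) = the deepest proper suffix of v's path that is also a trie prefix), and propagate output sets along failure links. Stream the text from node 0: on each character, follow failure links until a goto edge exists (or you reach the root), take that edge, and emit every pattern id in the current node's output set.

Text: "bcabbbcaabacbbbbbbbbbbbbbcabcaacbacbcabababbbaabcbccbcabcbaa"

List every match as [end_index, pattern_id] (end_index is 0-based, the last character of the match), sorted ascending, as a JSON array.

Build:
Trie (insert patterns):
  0='ε' goto a→5 b→1
  1='b' goto a→9 b→2 c→4
  2='bb' goto b→3
  3='bbb' goto ·  [P0 ends]
  4='bc' goto ·  [P1 ends]
  5='a' goto c→6
  6='ac' goto b→7
  7='acb' goto a→8
  8='acba' goto ·  [P2 ends]
  9='ba' goto ·  [P3 ends]

Failure links (BFS by depth):
  fail(1) 'b': from fail(0)=0 chase 'b': 0 ⇒ 0;  out=∅∪out(0)=∅
  fail(5) 'a': from fail(0)=0 chase 'a': 0 ⇒ 0;  out=∅∪out(0)=∅
  fail(2) 'bb': from fail(1)=0 chase 'b': 0 ⇒ 1;  out=∅∪out(1)=∅
  fail(4) 'bc': from fail(1)=0 chase 'c': 0 ⇒ 0;  out={1}∪out(0)={1}
  fail(6) 'ac': from fail(5)=0 chase 'c': 0 ⇒ 0;  out=∅∪out(0)=∅
  fail(9) 'ba': from fail(1)=0 chase 'a': 0 ⇒ 5;  out={3}∪out(5)={3}
  fail(3) 'bbb': from fail(2)=1 chase 'b': 1 ⇒ 2;  out={0}∪out(2)={0}
  fail(7) 'acb': from fail(6)=0 chase 'b': 0 ⇒ 1;  out=∅∪out(1)=∅
  fail(8) 'acba': from fail(7)=1 chase 'a': 1 ⇒ 9;  out={2}∪out(9)={2,3}

Text stream:
pos 0 'b': at 1
pos 1 'c': at 4  → match P1@[0:1]
pos 2 'a': at 5 ·f
pos 3 'b': at 1 ·f
pos 4 'b': at 2
pos 5 'b': at 3  → match P0@[3:5]
pos 6 'c': at 4 ·f  → match P1@[5:6]
pos 7 'a': at 5 ·f
pos 8 'a': at 5 ·f
pos 9 'b': at 1 ·f
pos 10 'a': at 9  → match P3@[9:10]
pos 11 'c': at 6 ·f
pos 12 'b': at 7
pos 13 'b': at 2 ·f
pos 14 'b': at 3  → match P0@[12:14]
pos 15 'b': at 3 ·f  → match P0@[13:15]
pos 16 'b': at 3 ·f  → match P0@[14:16]
pos 17 'b': at 3 ·f  → match P0@[15:17]
pos 18 'b': at 3 ·f  → match P0@[16:18]
pos 19 'b': at 3 ·f  → match P0@[17:19]
pos 20 'b': at 3 ·f  → match P0@[18:20]
pos 21 'b': at 3 ·f  → match P0@[19:21]
pos 22 'b': at 3 ·f  → match P0@[20:22]
pos 23 'b': at 3 ·f  → match P0@[21:23]
pos 24 'b': at 3 ·f  → match P0@[22:24]
pos 25 'c': at 4 ·f  → match P1@[24:25]
pos 26 'a': at 5 ·f
pos 27 'b': at 1 ·f
pos 28 'c': at 4  → match P1@[27:28]
pos 29 'a': at 5 ·f
pos 30 'a': at 5 ·f
pos 31 'c': at 6
pos 32 'b': at 7
pos 33 'a': at 8  → match P2@[30:33],P3@[32:33]
pos 34 'c': at 6 ·f
pos 35 'b': at 7
pos 36 'c': at 4 ·f  → match P1@[35:36]
pos 37 'a': at 5 ·f
pos 38 'b': at 1 ·f
pos 39 'a': at 9  → match P3@[38:39]
pos 40 'b': at 1 ·f
pos 41 'a': at 9  → match P3@[40:41]
pos 42 'b': at 1 ·f
pos 43 'b': at 2
pos 44 'b': at 3  → match P0@[42:44]
pos 45 'a': at 9 ·f  → match P3@[44:45]
pos 46 'a': at 5 ·f
pos 47 'b': at 1 ·f
pos 48 'c': at 4  → match P1@[47:48]
pos 49 'b': at 1 ·f
pos 50 'c': at 4  → match P1@[49:50]
pos 51 'c': at 0 ·f
pos 52 'b': at 1
pos 53 'c': at 4  → match P1@[52:53]
pos 54 'a': at 5 ·f
pos 55 'b': at 1 ·f
pos 56 'c': at 4  → match P1@[55:56]
pos 57 'b': at 1 ·f
pos 58 'a': at 9  → match P3@[57:58]
pos 59 'a': at 5 ·f

All matches (sorted): [[1,1],[5,0],[6,1],[10,3],[14,0],[15,0],[16,0],[17,0],[18,0],[19,0],[20,0],[21,0],[22,0],[23,0],[24,0],[25,1],[28,1],[33,2],[33,3],[36,1],[39,3],[41,3],[44,0],[45,3],[48,1],[50,1],[53,1],[56,1],[58,3]]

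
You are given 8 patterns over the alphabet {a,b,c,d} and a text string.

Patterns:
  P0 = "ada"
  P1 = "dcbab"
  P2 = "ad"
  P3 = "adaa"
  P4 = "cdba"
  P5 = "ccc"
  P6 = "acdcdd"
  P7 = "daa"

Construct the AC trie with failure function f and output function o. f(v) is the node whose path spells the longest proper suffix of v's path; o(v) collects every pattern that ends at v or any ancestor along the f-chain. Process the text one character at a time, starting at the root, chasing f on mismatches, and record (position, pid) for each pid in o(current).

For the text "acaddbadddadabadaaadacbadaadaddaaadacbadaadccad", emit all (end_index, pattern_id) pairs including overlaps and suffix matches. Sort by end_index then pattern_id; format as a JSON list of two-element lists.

Construct AC machine:
Trie nodes:
  n0 'ε': a→1 c→10 d→4
  n1 'a': c→16 d→2
  n2 'ad': a→3  [P2 ends]
  n3 'ada': a→9  [P0 ends]
  n4 'd': a→21 c→5
  n5 'dc': b→6
  n6 'dcb': a→7
  n7 'dcba': b→8
  n8 'dcbab': ·  [P1 ends]
  n9 'adaa': ·  [P3 ends]
  n10 'c': c→14 d→11
  n11 'cd': b→12
  n12 'cdb': a→13
  n13 'cdba': ·  [P4 ends]
  n14 'cc': c→15
  n15 'ccc': ·  [P5 ends]
  n16 'ac': d→17
  n17 'acd': c→18
  n18 'acdc': d→19
  n19 'acdcd': d→20
  n20 'acdcdd': ·  [P6 ends]
  n21 'da': a→22
  n22 'daa': ·  [P7 ends]

Failure links (BFS by depth):
  n1('a'): parent n0 fail=0; on 'a' 0 → fail=0;  out ∅∪∅=∅
  n4('d'): parent n0 fail=0; on 'd' 0 → fail=0;  out ∅∪∅=∅
  n10('c'): parent n0 fail=0; on 'c' 0 → fail=0;  out ∅∪∅=∅
  n2('ad'): parent n1 fail=0; on 'd' 0 → fail=4;  out {2}∪∅={2}
  n5('dc'): parent n4 fail=0; on 'c' 0 → fail=10;  out ∅∪∅=∅
  n11('cd'): parent n10 fail=0; on 'd' 0 → fail=4;  out ∅∪∅=∅
  n14('cc'): parent n10 fail=0; on 'c' 0 → fail=10;  out ∅∪∅=∅
  n16('ac'): parent n1 fail=0; on 'c' 0 → fail=10;  out ∅∪∅=∅
  n21('da'): parent n4 fail=0; on 'a' 0 → fail=1;  out ∅∪∅=∅
  n3('ada'): parent n2 fail=4; on 'a' 4 → fail=21;  out {0}∪∅={0}
  n6('dcb'): parent n5 fail=10; on 'b' 10→0 → fail=0;  out ∅∪∅=∅
  n12('cdb'): parent n11 fail=4; on 'b' 4→0 → fail=0;  out ∅∪∅=∅
  n15('ccc'): parent n14 fail=10; on 'c' 10 → fail=14;  out {5}∪∅={5}
  n17('acd'): parent n16 fail=10; on 'd' 10 → fail=11;  out ∅∪∅=∅
  n22('daa'): parent n21 fail=1; on 'a' 1→0 → fail=1;  out {7}∪∅={7}
  n7('dcba'): parent n6 fail=0; on 'a' 0 → fail=1;  out ∅∪∅=∅
  n9('adaa'): parent n3 fail=21; on 'a' 21 → fail=22;  out {3}∪{7}={3,7}
  n13('cdba'): parent n12 fail=0; on 'a' 0 → fail=1;  out {4}∪∅={4}
  n18('acdc'): parent n17 fail=11; on 'c' 11→4 → fail=5;  out ∅∪∅=∅
  n8('dcbab'): parent n7 fail=1; on 'b' 1→0 → fail=0;  out {1}∪∅={1}
  n19('acdcd'): parent n18 fail=5; on 'd' 5→10 → fail=11;  out ∅∪∅=∅
  n20('acdcdd'): parent n19 fail=11; on 'd' 11→4→0 → fail=4;  out {6}∪∅={6}

Text stream:
[0] read 'a'  n0⇒n1
[1] read 'c'  n1⇒n16
[2] read 'a'  n16⇒n1 ·f
[3] read 'd'  n1⇒n2  emit P2@[2:3]
[4] read 'd'  n2⇒n4 ·f
[5] read 'b'  n4⇒n0 ·f
[6] read 'a'  n0⇒n1
[7] read 'd'  n1⇒n2  emit P2@[6:7]
[8] read 'd'  n2⇒n4 ·f
[9] read 'd'  n4⇒n4 ·f
[10] read 'a'  n4⇒n21
[11] read 'd'  n21⇒n2 ·f  emit P2@[10:11]
[12] read 'a'  n2⇒n3  emit P0@[10:12]
[13] read 'b'  n3⇒n0 ·f
[14] read 'a'  n0⇒n1
[15] read 'd'  n1⇒n2  emit P2@[14:15]
[16] read 'a'  n2⇒n3  emit P0@[14:16]
[17] read 'a'  n3⇒n9  emit P3@[14:17],P7@[15:17]
[18] read 'a'  n9⇒n1 ·f
[19] read 'd'  n1⇒n2  emit P2@[18:19]
[20] read 'a'  n2⇒n3  emit P0@[18:20]
[21] read 'c'  n3⇒n16 ·f
[22] read 'b'  n16⇒n0 ·f
[23] read 'a'  n0⇒n1
[24] read 'd'  n1⇒n2  emit P2@[23:24]
[25] read 'a'  n2⇒n3  emit P0@[23:25]
[26] read 'a'  n3⇒n9  emit P3@[23:26],P7@[24:26]
[27] read 'd'  n9⇒n2 ·f  emit P2@[26:27]
[28] read 'a'  n2⇒n3  emit P0@[26:28]
[29] read 'd'  n3⇒n2 ·f  emit P2@[28:29]
[30] read 'd'  n2⇒n4 ·f
[31] read 'a'  n4⇒n21
[32] read 'a'  n21⇒n22  emit P7@[30:32]
[33] read 'a'  n22⇒n1 ·f
[34] read 'd'  n1⇒n2  emit P2@[33:34]
[35] read 'a'  n2⇒n3  emit P0@[33:35]
[36] read 'c'  n3⇒n16 ·f
[37] read 'b'  n16⇒n0 ·f
[38] read 'a'  n0⇒n1
[39] read 'd'  n1⇒n2  emit P2@[38:39]
[40] read 'a'  n2⇒n3  emit P0@[38:40]
[41] read 'a'  n3⇒n9  emit P3@[38:41],P7@[39:41]
[42] read 'd'  n9⇒n2 ·f  emit P2@[41:42]
[43] read 'c'  n2⇒n5 ·f
[44] read 'c'  n5⇒n14 ·f
[45] read 'a'  n14⇒n1 ·f
[46] read 'd'  n1⇒n2  emit P2@[45:46]

Result: [[3,2],[7,2],[11,2],[12,0],[15,2],[16,0],[17,3],[17,7],[19,2],[20,0],[24,2],[25,0],[26,3],[26,7],[27,2],[28,0],[29,2],[32,7],[34,2],[35,0],[39,2],[40,0],[41,3],[41,7],[42,2],[46,2]]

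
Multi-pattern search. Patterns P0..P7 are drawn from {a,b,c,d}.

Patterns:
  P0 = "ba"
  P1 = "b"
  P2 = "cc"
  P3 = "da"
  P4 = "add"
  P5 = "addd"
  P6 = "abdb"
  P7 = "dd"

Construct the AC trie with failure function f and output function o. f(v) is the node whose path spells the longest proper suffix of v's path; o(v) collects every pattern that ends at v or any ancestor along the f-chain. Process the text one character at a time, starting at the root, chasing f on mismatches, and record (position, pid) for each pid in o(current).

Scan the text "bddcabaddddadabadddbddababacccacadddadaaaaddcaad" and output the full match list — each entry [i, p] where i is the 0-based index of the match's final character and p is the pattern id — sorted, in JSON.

Construct AC machine:
Trie (insert patterns):
  0='ε' goto a→7 b→1 c→3 d→5
  1='b' goto a→2  ←P1
  2='ba' goto ·  ←P0
  3='c' goto c→4
  4='cc' goto ·  ←P2
  5='d' goto a→6 d→14
  6='da' goto ·  ←P3
  7='a' goto b→11 d→8
  8='ad' goto d→9
  9='add' goto d→10  ←P4
  10='addd' goto ·  ←P5
  11='ab' goto d→12
  12='abd' goto b→13
  13='abdb' goto ·  ←P6
  14='dd' goto ·  ←P7

Failure links (BFS by depth):
  fail(1) 'b': from fail(0)=0 chase 'b': 0 ⇒ 0;  out={1}∪out(0)={1}
  fail(3) 'c': from fail(0)=0 chase 'c': 0 ⇒ 0;  out=∅∪out(0)=∅
  fail(5) 'd': from fail(0)=0 chase 'd': 0 ⇒ 0;  out=∅∪out(0)=∅
  fail(7) 'a': from fail(0)=0 chase 'a': 0 ⇒ 0;  out=∅∪out(0)=∅
  fail(2) 'ba': from fail(1)=0 chase 'a': 0 ⇒ 7;  out={0}∪out(7)={0}
  fail(4) 'cc': from fail(3)=0 chase 'c': 0 ⇒ 3;  out={2}∪out(3)={2}
  fail(6) 'da': from fail(5)=0 chase 'a': 0 ⇒ 7;  out={3}∪out(7)={3}
  fail(8) 'ad': from fail(7)=0 chase 'd': 0 ⇒ 5;  out=∅∪out(5)=∅
  fail(11) 'ab': from fail(7)=0 chase 'b': 0 ⇒ 1;  out=∅∪out(1)={1}
  fail(14) 'dd': from fail(5)=0 chase 'd': 0 ⇒ 5;  out={7}∪out(5)={7}
  fail(9) 'add': from fail(8)=5 chase 'd': 5 ⇒ 14;  out={4}∪out(14)={4,7}
  fail(12) 'abd': from fail(11)=1 chase 'd': 1→0 ⇒ 5;  out=∅∪out(5)=∅
  fail(10) 'addd': from fail(9)=14 chase 'd': 14→5 ⇒ 14;  out={5}∪out(14)={5,7}
  fail(13) 'abdb': from fail(12)=5 chase 'b': 5→0 ⇒ 1;  out={6}∪out(1)={1,6}

Text stream:
[0] read 'b'  n0⇒n1  → match P1@[0:0]
[1] read 'd'  n1⇒n5 (fail-walked)
[2] read 'd'  n5⇒n14  → match P7@[1:2]
[3] read 'c'  n14⇒n3 (fail-walked)
[4] read 'a'  n3⇒n7 (fail-walked)
[5] read 'b'  n7⇒n11  → match P1@[5:5]
[6] read 'a'  n11⇒n2 (fail-walked)  → match P0@[5:6]
[7] read 'd'  n2⇒n8 (fail-walked)
[8] read 'd'  n8⇒n9  → match P4@[6:8],P7@[7:8]
[9] read 'd'  n9⇒n10  → match P5@[6:9],P7@[8:9]
[10] read 'd'  n10⇒n14 (fail-walked)  → match P7@[9:10]
[11] read 'a'  n14⇒n6 (fail-walked)  → match P3@[10:11]
[12] read 'd'  n6⇒n8 (fail-walked)
[13] read 'a'  n8⇒n6 (fail-walked)  → match P3@[12:13]
[14] read 'b'  n6⇒n11 (fail-walked)  → match P1@[14:14]
[15] read 'a'  n11⇒n2 (fail-walked)  → match P0@[14:15]
[16] read 'd'  n2⇒n8 (fail-walked)
[17] read 'd'  n8⇒n9  → match P4@[15:17],P7@[16:17]
[18] read 'd'  n9⇒n10  → match P5@[15:18],P7@[17:18]
[19] read 'b'  n10⇒n1 (fail-walked)  → match P1@[19:19]
[20] read 'd'  n1⇒n5 (fail-walked)
[21] read 'd'  n5⇒n14  → match P7@[20:21]
[22] read 'a'  n14⇒n6 (fail-walked)  → match P3@[21:22]
[23] read 'b'  n6⇒n11 (fail-walked)  → match P1@[23:23]
[24] read 'a'  n11⇒n2 (fail-walked)  → match P0@[23:24]
[25] read 'b'  n2⇒n11 (fail-walked)  → match P1@[25:25]
[26] read 'a'  n11⇒n2 (fail-walked)  → match P0@[25:26]
[27] read 'c'  n2⇒n3 (fail-walked)
[28] read 'c'  n3⇒n4  → match P2@[27:28]
[29] read 'c'  n4⇒n4 (fail-walked)  → match P2@[28:29]
[30] read 'a'  n4⇒n7 (fail-walked)
[31] read 'c'  n7⇒n3 (fail-walked)
[32] read 'a'  n3⇒n7 (fail-walked)
[33] read 'd'  n7⇒n8
[34] read 'd'  n8⇒n9  → match P4@[32:34],P7@[33:34]
[35] read 'd'  n9⇒n10  → match P5@[32:35],P7@[34:35]
[36] read 'a'  n10⇒n6 (fail-walked)  → match P3@[35:36]
[37] read 'd'  n6⇒n8 (fail-walked)
[38] read 'a'  n8⇒n6 (fail-walked)  → match P3@[37:38]
[39] read 'a'  n6⇒n7 (fail-walked)
[40] read 'a'  n7⇒n7 (fail-walked)
[41] read 'a'  n7⇒n7 (fail-walked)
[42] read 'd'  n7⇒n8
[43] read 'd'  n8⇒n9  → match P4@[41:43],P7@[42:43]
[44] read 'c'  n9⇒n3 (fail-walked)
[45] read 'a'  n3⇒n7 (fail-walked)
[46] read 'a'  n7⇒n7 (fail-walked)
[47] read 'd'  n7⇒n8

Matches: [[0,1],[2,7],[5,1],[6,0],[8,4],[8,7],[9,5],[9,7],[10,7],[11,3],[13,3],[14,1],[15,0],[17,4],[17,7],[18,5],[18,7],[19,1],[21,7],[22,3],[23,1],[24,0],[25,1],[26,0],[28,2],[29,2],[34,4],[34,7],[35,5],[35,7],[36,3],[38,3],[43,4],[43,7]]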